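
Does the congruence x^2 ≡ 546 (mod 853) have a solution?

no

Factor out 2: 546 = 2·273. Since 853 ≡ 5 (mod 8), (2/853) = -1. Now have -(273/853).
273 ≡ 1 (mod 4), so quadratic reciprocity gives (273/853) = (853/273). Reduce: 853 ≡ 34 (mod 273). Now have -(34/273).
Factor out 2: 34 = 2·17. Since 273 ≡ 1 (mod 8), (2/273) = +1. Now have -(17/273).
17 ≡ 1 (mod 4), so quadratic reciprocity gives (17/273) = (273/17). Reduce: 273 ≡ 1 (mod 17). Now have -(1/17).
(1/17) = 1. Collecting the sign factors: -1.
(546/853) = -1, and 853 is prime, so 546 is not a quadratic residue mod 853.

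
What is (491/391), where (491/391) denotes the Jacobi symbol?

1

(491/391)
  = (100/391)    [491 ≡ 100 mod 391]
  = (25/391)    [391 ≡ 7 mod 8 ⇒ (2/391)^2 = +1]
  = (391/25)    [QR: 25 ≡ 1 mod 4, sign kept]
  = (16/25)    [391 ≡ 16 mod 25]
  = (1/25)    [25 ≡ 1 mod 8 ⇒ (2/25)^4 = +1]
  = 1    [(1/25) = 1]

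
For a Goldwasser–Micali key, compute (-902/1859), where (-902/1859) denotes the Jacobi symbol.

0

(-902/1859)
  = -(902/1859)    [1859 ≡ 3 mod 4 ⇒ (-1/1859) = -1]
  = (451/1859)    [1859 ≡ 3 mod 8 ⇒ (2/1859) = -1]
  = -(1859/451)    [QR: both ≡ 3 mod 4, sign flips]
  = -(55/451)    [1859 ≡ 55 mod 451]
  = (451/55)    [QR: both ≡ 3 mod 4, sign flips]
  = (11/55)    [451 ≡ 11 mod 55]
  = -(55/11)    [QR: both ≡ 3 mod 4, sign flips]
  = -(0/11)    [55 ≡ 0 mod 11]
  = 0    [numerator 0, gcd > 1]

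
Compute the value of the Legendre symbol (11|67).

-1

(11|67)
  = -(67|11)    [QR: both ≡ 3 mod 4, sign flips]
  = -(1|11)    [67 ≡ 1 mod 11]
  = -1    [(1|11) = 1]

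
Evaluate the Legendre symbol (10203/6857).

1

(10203/6857)
  = (3346/6857)    [10203 ≡ 3346 mod 6857]
  = (1673/6857)    [6857 ≡ 1 mod 8 ⇒ (2/6857) = +1]
  = (6857/1673)    [QR: 1673 ≡ 1 mod 4, sign kept]
  = (165/1673)    [6857 ≡ 165 mod 1673]
  = (1673/165)    [QR: 165 ≡ 1 mod 4, sign kept]
  = (23/165)    [1673 ≡ 23 mod 165]
  = (165/23)    [QR: 165 ≡ 1 mod 4, sign kept]
  = (4/23)    [165 ≡ 4 mod 23]
  = (1/23)    [23 ≡ 7 mod 8 ⇒ (2/23)^2 = +1]
  = 1    [(1/23) = 1]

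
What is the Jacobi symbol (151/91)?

(151/91)
  = (60/91)    [151 ≡ 60 mod 91]
  = (15/91)    [91 ≡ 3 mod 8 ⇒ (2/91)^2 = +1]
  = -(91/15)    [QR: both ≡ 3 mod 4, sign flips]
  = -(1/15)    [91 ≡ 1 mod 15]
  = -1    [(1/15) = 1]

-1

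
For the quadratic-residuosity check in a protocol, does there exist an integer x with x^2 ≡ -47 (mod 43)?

Reduce the numerator: -47 ≡ 39 (mod 43), so (-47/43) = (39/43).
Both 39 ≡ 3 and 43 ≡ 3 (mod 4), so reciprocity gives (39/43) = -(43/39). Reduce: 43 ≡ 4 (mod 39). Now have -(4/39).
Factor out 2: 4 = 2^2. Since 39 ≡ 7 (mod 8), (2/39) = +1, and (2/39)^2 = +1. Now have -(1/39).
(1/39) = 1. Collecting the sign factors: -1.
The Legendre symbol is -1, so x^2 ≡ -47 (mod 43) has no solution.

no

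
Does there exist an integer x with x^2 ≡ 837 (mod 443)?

(837/443)
  = (394/443)    [837 ≡ 394 mod 443]
  = -(197/443)    [443 ≡ 3 mod 8 ⇒ (2/443) = -1]
  = -(443/197)    [QR: 197 ≡ 1 mod 4, sign kept]
  = -(49/197)    [443 ≡ 49 mod 197]
  = -(197/49)    [QR: 49 ≡ 1 mod 4, sign kept]
  = -(1/49)    [197 ≡ 1 mod 49]
  = -1    [(1/49) = 1]
(837/443) = -1, and 443 is prime, so 837 is not a quadratic residue mod 443.

no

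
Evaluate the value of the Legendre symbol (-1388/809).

1

Reduce the numerator: -1388 ≡ 230 (mod 809), so (-1388/809) = (230/809).
Factor out 2: 230 = 2·115. Since 809 ≡ 1 (mod 8), (2/809) = +1. Now have (115/809).
809 ≡ 1 (mod 4), so quadratic reciprocity gives (115/809) = (809/115). Reduce: 809 ≡ 4 (mod 115). Now have (4/115).
Factor out 2: 4 = 2^2. Since 115 ≡ 3 (mod 8), (2/115) = -1, and (2/115)^2 = +1. Now have (1/115).
(1/115) = 1. Collecting the sign factors: 1.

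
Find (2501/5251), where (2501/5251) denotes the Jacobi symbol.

-1

(2501/5251)
  = (5251/2501)    [QR: 2501 ≡ 1 mod 4, sign kept]
  = (249/2501)    [5251 ≡ 249 mod 2501]
  = (2501/249)    [QR: 249 ≡ 1 mod 4, sign kept]
  = (11/249)    [2501 ≡ 11 mod 249]
  = (249/11)    [QR: 249 ≡ 1 mod 4, sign kept]
  = (7/11)    [249 ≡ 7 mod 11]
  = -(11/7)    [QR: both ≡ 3 mod 4, sign flips]
  = -(4/7)    [11 ≡ 4 mod 7]
  = -(1/7)    [7 ≡ 7 mod 8 ⇒ (2/7)^2 = +1]
  = -1    [(1/7) = 1]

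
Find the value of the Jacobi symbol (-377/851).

(-377/851)
  = -(377/851)    [851 ≡ 3 mod 4 ⇒ (-1/851) = -1]
  = -(851/377)    [QR: 377 ≡ 1 mod 4, sign kept]
  = -(97/377)    [851 ≡ 97 mod 377]
  = -(377/97)    [QR: 97 ≡ 1 mod 4, sign kept]
  = -(86/97)    [377 ≡ 86 mod 97]
  = -(43/97)    [97 ≡ 1 mod 8 ⇒ (2/97) = +1]
  = -(97/43)    [QR: 97 ≡ 1 mod 4, sign kept]
  = -(11/43)    [97 ≡ 11 mod 43]
  = (43/11)    [QR: both ≡ 3 mod 4, sign flips]
  = (10/11)    [43 ≡ 10 mod 11]
  = -(5/11)    [11 ≡ 3 mod 8 ⇒ (2/11) = -1]
  = -(11/5)    [QR: 5 ≡ 1 mod 4, sign kept]
  = -(1/5)    [11 ≡ 1 mod 5]
  = -1    [(1/5) = 1]

-1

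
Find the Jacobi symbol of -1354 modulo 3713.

-1

Pull out -1: (-1354|3713) = (-1|3713)·(1354|3713). Since 3713 ≡ 1 (mod 4), (-1|3713) = +1. Now have (1354|3713).
Factor out 2: 1354 = 2·677. Since 3713 ≡ 1 (mod 8), (2|3713) = +1. Now have (677|3713).
677 ≡ 1 (mod 4), so quadratic reciprocity gives (677|3713) = (3713|677). Reduce: 3713 ≡ 328 (mod 677). Now have (328|677).
Factor out 2: 328 = 2^3·41. Since 677 ≡ 5 (mod 8), (2|677) = -1, and (2|677)^3 = -1. Now have -(41|677).
41 ≡ 1 (mod 4), so quadratic reciprocity gives (41|677) = (677|41). Reduce: 677 ≡ 21 (mod 41). Now have -(21|41).
21 ≡ 1 (mod 4), so quadratic reciprocity gives (21|41) = (41|21). Reduce: 41 ≡ 20 (mod 21). Now have -(20|21).
Factor out 2: 20 = 2^2·5. Since 21 ≡ 5 (mod 8), (2|21) = -1, and (2|21)^2 = +1. Now have -(5|21).
5 ≡ 1 (mod 4), so quadratic reciprocity gives (5|21) = (21|5). Reduce: 21 ≡ 1 (mod 5). Now have -(1|5).
(1|5) = 1. Collecting the sign factors: -1.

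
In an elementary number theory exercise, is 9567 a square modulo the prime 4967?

Reduce the numerator: 9567 ≡ 4600 (mod 4967), so (9567/4967) = (4600/4967).
Factor out 2: 4600 = 2^3·575. Since 4967 ≡ 7 (mod 8), (2/4967) = +1, and (2/4967)^3 = +1. Now have (575/4967).
Both 575 ≡ 3 and 4967 ≡ 3 (mod 4), so reciprocity gives (575/4967) = -(4967/575). Reduce: 4967 ≡ 367 (mod 575). Now have -(367/575).
Both 367 ≡ 3 and 575 ≡ 3 (mod 4), so reciprocity gives (367/575) = -(575/367). Reduce: 575 ≡ 208 (mod 367). Now have (208/367).
Factor out 2: 208 = 2^4·13. Since 367 ≡ 7 (mod 8), (2/367) = +1, and (2/367)^4 = +1. Now have (13/367).
13 ≡ 1 (mod 4), so quadratic reciprocity gives (13/367) = (367/13). Reduce: 367 ≡ 3 (mod 13). Now have (3/13).
13 ≡ 1 (mod 4), so quadratic reciprocity gives (3/13) = (13/3). Reduce: 13 ≡ 1 (mod 3). Now have (1/3).
(1/3) = 1. Collecting the sign factors: 1.
(9567/4967) = 1, and 4967 is prime, so 9567 is a quadratic residue mod 4967.

yes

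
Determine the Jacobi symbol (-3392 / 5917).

(-3392 / 5917)
  = (2525 / 5917)    [-3392 ≡ 2525 mod 5917]
  = (5917 / 2525)    [QR: 2525 ≡ 1 mod 4, sign kept]
  = (867 / 2525)    [5917 ≡ 867 mod 2525]
  = (2525 / 867)    [QR: 2525 ≡ 1 mod 4, sign kept]
  = (791 / 867)    [2525 ≡ 791 mod 867]
  = -(867 / 791)    [QR: both ≡ 3 mod 4, sign flips]
  = -(76 / 791)    [867 ≡ 76 mod 791]
  = -(19 / 791)    [791 ≡ 7 mod 8 ⇒ (2 / 791)^2 = +1]
  = (791 / 19)    [QR: both ≡ 3 mod 4, sign flips]
  = (12 / 19)    [791 ≡ 12 mod 19]
  = (3 / 19)    [19 ≡ 3 mod 8 ⇒ (2 / 19)^2 = +1]
  = -(19 / 3)    [QR: both ≡ 3 mod 4, sign flips]
  = -(1 / 3)    [19 ≡ 1 mod 3]
  = -1    [(1 / 3) = 1]

-1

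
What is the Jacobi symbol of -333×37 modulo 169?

1

By multiplicativity, (-333·37 / 169) = (-333 / 169)·(37 / 169).
First factor (-333 / 169):
Reduce the numerator: -333 ≡ 5 (mod 169), so (-333 / 169) = (5 / 169).
5 ≡ 1 (mod 4), so quadratic reciprocity gives (5 / 169) = (169 / 5). Reduce: 169 ≡ 4 (mod 5). Now have (4 / 5).
Factor out 2: 4 = 2^2. Since 5 ≡ 5 (mod 8), (2 / 5) = -1, and (2 / 5)^2 = +1. Now have (1 / 5).
(1 / 5) = 1. Collecting the sign factors: 1.
Second factor (37 / 169):
37 ≡ 1 (mod 4), so quadratic reciprocity gives (37 / 169) = (169 / 37). Reduce: 169 ≡ 21 (mod 37). Now have (21 / 37).
21 ≡ 1 (mod 4), so quadratic reciprocity gives (21 / 37) = (37 / 21). Reduce: 37 ≡ 16 (mod 21). Now have (16 / 21).
Factor out 2: 16 = 2^4. Since 21 ≡ 5 (mod 8), (2 / 21) = -1, and (2 / 21)^4 = +1. Now have (1 / 21).
(1 / 21) = 1. Collecting the sign factors: 1.
Product: (1)·(1) = 1.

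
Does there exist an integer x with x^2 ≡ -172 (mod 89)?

(-172|89)
  = (6|89)    [-172 ≡ 6 mod 89]
  = (3|89)    [89 ≡ 1 mod 8 ⇒ (2|89) = +1]
  = (89|3)    [QR: 89 ≡ 1 mod 4, sign kept]
  = (2|3)    [89 ≡ 2 mod 3]
  = -(1|3)    [3 ≡ 3 mod 8 ⇒ (2|3) = -1]
  = -1    [(1|3) = 1]
(-172|89) = -1, and 89 is prime, so -172 is not a quadratic residue mod 89.

no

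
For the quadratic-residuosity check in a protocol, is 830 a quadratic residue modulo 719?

(830|719)
  = (111|719)    [830 ≡ 111 mod 719]
  = -(719|111)    [QR: both ≡ 3 mod 4, sign flips]
  = -(53|111)    [719 ≡ 53 mod 111]
  = -(111|53)    [QR: 53 ≡ 1 mod 4, sign kept]
  = -(5|53)    [111 ≡ 5 mod 53]
  = -(53|5)    [QR: 5 ≡ 1 mod 4, sign kept]
  = -(3|5)    [53 ≡ 3 mod 5]
  = -(5|3)    [QR: 5 ≡ 1 mod 4, sign kept]
  = -(2|3)    [5 ≡ 2 mod 3]
  = (1|3)    [3 ≡ 3 mod 8 ⇒ (2|3) = -1]
  = 1    [(1|3) = 1]
(830|719) = 1, and 719 is prime, so 830 is a quadratic residue mod 719.

yes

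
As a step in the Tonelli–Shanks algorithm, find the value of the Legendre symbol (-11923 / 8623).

1

(-11923 / 8623)
  = (5323 / 8623)    [-11923 ≡ 5323 mod 8623]
  = -(8623 / 5323)    [QR: both ≡ 3 mod 4, sign flips]
  = -(3300 / 5323)    [8623 ≡ 3300 mod 5323]
  = -(825 / 5323)    [5323 ≡ 3 mod 8 ⇒ (2 / 5323)^2 = +1]
  = -(5323 / 825)    [QR: 825 ≡ 1 mod 4, sign kept]
  = -(373 / 825)    [5323 ≡ 373 mod 825]
  = -(825 / 373)    [QR: 373 ≡ 1 mod 4, sign kept]
  = -(79 / 373)    [825 ≡ 79 mod 373]
  = -(373 / 79)    [QR: 373 ≡ 1 mod 4, sign kept]
  = -(57 / 79)    [373 ≡ 57 mod 79]
  = -(79 / 57)    [QR: 57 ≡ 1 mod 4, sign kept]
  = -(22 / 57)    [79 ≡ 22 mod 57]
  = -(11 / 57)    [57 ≡ 1 mod 8 ⇒ (2 / 57) = +1]
  = -(57 / 11)    [QR: 57 ≡ 1 mod 4, sign kept]
  = -(2 / 11)    [57 ≡ 2 mod 11]
  = (1 / 11)    [11 ≡ 3 mod 8 ⇒ (2 / 11) = -1]
  = 1    [(1 / 11) = 1]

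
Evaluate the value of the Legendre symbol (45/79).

1

(45/79)
  = (79/45)    [QR: 45 ≡ 1 mod 4, sign kept]
  = (34/45)    [79 ≡ 34 mod 45]
  = -(17/45)    [45 ≡ 5 mod 8 ⇒ (2/45) = -1]
  = -(45/17)    [QR: 17 ≡ 1 mod 4, sign kept]
  = -(11/17)    [45 ≡ 11 mod 17]
  = -(17/11)    [QR: 17 ≡ 1 mod 4, sign kept]
  = -(6/11)    [17 ≡ 6 mod 11]
  = (3/11)    [11 ≡ 3 mod 8 ⇒ (2/11) = -1]
  = -(11/3)    [QR: both ≡ 3 mod 4, sign flips]
  = -(2/3)    [11 ≡ 2 mod 3]
  = (1/3)    [3 ≡ 3 mod 8 ⇒ (2/3) = -1]
  = 1    [(1/3) = 1]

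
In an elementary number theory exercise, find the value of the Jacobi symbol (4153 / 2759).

1

(4153 / 2759)
  = (1394 / 2759)    [4153 ≡ 1394 mod 2759]
  = (697 / 2759)    [2759 ≡ 7 mod 8 ⇒ (2 / 2759) = +1]
  = (2759 / 697)    [QR: 697 ≡ 1 mod 4, sign kept]
  = (668 / 697)    [2759 ≡ 668 mod 697]
  = (167 / 697)    [697 ≡ 1 mod 8 ⇒ (2 / 697)^2 = +1]
  = (697 / 167)    [QR: 697 ≡ 1 mod 4, sign kept]
  = (29 / 167)    [697 ≡ 29 mod 167]
  = (167 / 29)    [QR: 29 ≡ 1 mod 4, sign kept]
  = (22 / 29)    [167 ≡ 22 mod 29]
  = -(11 / 29)    [29 ≡ 5 mod 8 ⇒ (2 / 29) = -1]
  = -(29 / 11)    [QR: 29 ≡ 1 mod 4, sign kept]
  = -(7 / 11)    [29 ≡ 7 mod 11]
  = (11 / 7)    [QR: both ≡ 3 mod 4, sign flips]
  = (4 / 7)    [11 ≡ 4 mod 7]
  = (1 / 7)    [7 ≡ 7 mod 8 ⇒ (2 / 7)^2 = +1]
  = 1    [(1 / 7) = 1]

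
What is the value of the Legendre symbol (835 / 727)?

-1

Reduce the numerator: 835 ≡ 108 (mod 727), so (835 / 727) = (108 / 727).
Factor out 2: 108 = 2^2·27. Since 727 ≡ 7 (mod 8), (2 / 727) = +1, and (2 / 727)^2 = +1. Now have (27 / 727).
Both 27 ≡ 3 and 727 ≡ 3 (mod 4), so reciprocity gives (27 / 727) = -(727 / 27). Reduce: 727 ≡ 25 (mod 27). Now have -(25 / 27).
25 ≡ 1 (mod 4), so quadratic reciprocity gives (25 / 27) = (27 / 25). Reduce: 27 ≡ 2 (mod 25). Now have -(2 / 25).
Factor out 2: 2 = 2. Since 25 ≡ 1 (mod 8), (2 / 25) = +1. Now have -(1 / 25).
(1 / 25) = 1. Collecting the sign factors: -1.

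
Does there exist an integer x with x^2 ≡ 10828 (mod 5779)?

Reduce the numerator: 10828 ≡ 5049 (mod 5779), so (10828/5779) = (5049/5779).
5049 ≡ 1 (mod 4), so quadratic reciprocity gives (5049/5779) = (5779/5049). Reduce: 5779 ≡ 730 (mod 5049). Now have (730/5049).
Factor out 2: 730 = 2·365. Since 5049 ≡ 1 (mod 8), (2/5049) = +1. Now have (365/5049).
365 ≡ 1 (mod 4), so quadratic reciprocity gives (365/5049) = (5049/365). Reduce: 5049 ≡ 304 (mod 365). Now have (304/365).
Factor out 2: 304 = 2^4·19. Since 365 ≡ 5 (mod 8), (2/365) = -1, and (2/365)^4 = +1. Now have (19/365).
365 ≡ 1 (mod 4), so quadratic reciprocity gives (19/365) = (365/19). Reduce: 365 ≡ 4 (mod 19). Now have (4/19).
Factor out 2: 4 = 2^2. Since 19 ≡ 3 (mod 8), (2/19) = -1, and (2/19)^2 = +1. Now have (1/19).
(1/19) = 1. Collecting the sign factors: 1.
The Legendre symbol is 1, so x^2 ≡ 10828 (mod 5779) has solution.

yes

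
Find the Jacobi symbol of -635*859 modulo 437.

By multiplicativity, (-635·859/437) = (-635/437)·(859/437).
First factor (-635/437):
(-635/437)
  = (635/437)    [437 ≡ 1 mod 4 ⇒ (-1/437) = +1]
  = (198/437)    [635 ≡ 198 mod 437]
  = -(99/437)    [437 ≡ 5 mod 8 ⇒ (2/437) = -1]
  = -(437/99)    [QR: 437 ≡ 1 mod 4, sign kept]
  = -(41/99)    [437 ≡ 41 mod 99]
  = -(99/41)    [QR: 41 ≡ 1 mod 4, sign kept]
  = -(17/41)    [99 ≡ 17 mod 41]
  = -(41/17)    [QR: 17 ≡ 1 mod 4, sign kept]
  = -(7/17)    [41 ≡ 7 mod 17]
  = -(17/7)    [QR: 17 ≡ 1 mod 4, sign kept]
  = -(3/7)    [17 ≡ 3 mod 7]
  = (7/3)    [QR: both ≡ 3 mod 4, sign flips]
  = (1/3)    [7 ≡ 1 mod 3]
  = 1    [(1/3) = 1]
Second factor (859/437):
(859/437)
  = (422/437)    [859 ≡ 422 mod 437]
  = -(211/437)    [437 ≡ 5 mod 8 ⇒ (2/437) = -1]
  = -(437/211)    [QR: 437 ≡ 1 mod 4, sign kept]
  = -(15/211)    [437 ≡ 15 mod 211]
  = (211/15)    [QR: both ≡ 3 mod 4, sign flips]
  = (1/15)    [211 ≡ 1 mod 15]
  = 1    [(1/15) = 1]
Product: (1)·(1) = 1.

1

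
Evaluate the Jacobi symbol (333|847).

1

333 ≡ 1 (mod 4), so quadratic reciprocity gives (333|847) = (847|333). Reduce: 847 ≡ 181 (mod 333). Now have (181|333).
181 ≡ 1 (mod 4), so quadratic reciprocity gives (181|333) = (333|181). Reduce: 333 ≡ 152 (mod 181). Now have (152|181).
Factor out 2: 152 = 2^3·19. Since 181 ≡ 5 (mod 8), (2|181) = -1, and (2|181)^3 = -1. Now have -(19|181).
181 ≡ 1 (mod 4), so quadratic reciprocity gives (19|181) = (181|19). Reduce: 181 ≡ 10 (mod 19). Now have -(10|19).
Factor out 2: 10 = 2·5. Since 19 ≡ 3 (mod 8), (2|19) = -1. Now have (5|19).
5 ≡ 1 (mod 4), so quadratic reciprocity gives (5|19) = (19|5). Reduce: 19 ≡ 4 (mod 5). Now have (4|5).
Factor out 2: 4 = 2^2. Since 5 ≡ 5 (mod 8), (2|5) = -1, and (2|5)^2 = +1. Now have (1|5).
(1|5) = 1. Collecting the sign factors: 1.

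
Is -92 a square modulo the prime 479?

Pull out -1: (-92/479) = (-1/479)·(92/479). Since 479 ≡ 3 (mod 4), (-1/479) = -1. Now have -(92/479).
Factor out 2: 92 = 2^2·23. Since 479 ≡ 7 (mod 8), (2/479) = +1, and (2/479)^2 = +1. Now have -(23/479).
Both 23 ≡ 3 and 479 ≡ 3 (mod 4), so reciprocity gives (23/479) = -(479/23). Reduce: 479 ≡ 19 (mod 23). Now have (19/23).
Both 19 ≡ 3 and 23 ≡ 3 (mod 4), so reciprocity gives (19/23) = -(23/19). Reduce: 23 ≡ 4 (mod 19). Now have -(4/19).
Factor out 2: 4 = 2^2. Since 19 ≡ 3 (mod 8), (2/19) = -1, and (2/19)^2 = +1. Now have -(1/19).
(1/19) = 1. Collecting the sign factors: -1.
(-92/479) = -1, and 479 is prime, so -92 is not a quadratic residue mod 479.

no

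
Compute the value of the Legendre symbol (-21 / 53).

-1

(-21 / 53)
  = (21 / 53)    [53 ≡ 1 mod 4 ⇒ (-1 / 53) = +1]
  = (53 / 21)    [QR: 21 ≡ 1 mod 4, sign kept]
  = (11 / 21)    [53 ≡ 11 mod 21]
  = (21 / 11)    [QR: 21 ≡ 1 mod 4, sign kept]
  = (10 / 11)    [21 ≡ 10 mod 11]
  = -(5 / 11)    [11 ≡ 3 mod 8 ⇒ (2 / 11) = -1]
  = -(11 / 5)    [QR: 5 ≡ 1 mod 4, sign kept]
  = -(1 / 5)    [11 ≡ 1 mod 5]
  = -1    [(1 / 5) = 1]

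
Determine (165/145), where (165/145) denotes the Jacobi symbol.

0

(165/145)
  = (20/145)    [165 ≡ 20 mod 145]
  = (5/145)    [145 ≡ 1 mod 8 ⇒ (2/145)^2 = +1]
  = (145/5)    [QR: 5 ≡ 1 mod 4, sign kept]
  = (0/5)    [145 ≡ 0 mod 5]
  = 0    [numerator 0, gcd > 1]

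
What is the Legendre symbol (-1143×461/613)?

By multiplicativity, (-1143·461/613) = (-1143/613)·(461/613).
First factor (-1143/613):
(-1143/613)
  = (83/613)    [-1143 ≡ 83 mod 613]
  = (613/83)    [QR: 613 ≡ 1 mod 4, sign kept]
  = (32/83)    [613 ≡ 32 mod 83]
  = -(1/83)    [83 ≡ 3 mod 8 ⇒ (2/83)^5 = -1]
  = -1    [(1/83) = 1]
Second factor (461/613):
(461/613)
  = (613/461)    [QR: 461 ≡ 1 mod 4, sign kept]
  = (152/461)    [613 ≡ 152 mod 461]
  = -(19/461)    [461 ≡ 5 mod 8 ⇒ (2/461)^3 = -1]
  = -(461/19)    [QR: 461 ≡ 1 mod 4, sign kept]
  = -(5/19)    [461 ≡ 5 mod 19]
  = -(19/5)    [QR: 5 ≡ 1 mod 4, sign kept]
  = -(4/5)    [19 ≡ 4 mod 5]
  = -(1/5)    [5 ≡ 5 mod 8 ⇒ (2/5)^2 = +1]
  = -1    [(1/5) = 1]
Product: (-1)·(-1) = 1.

1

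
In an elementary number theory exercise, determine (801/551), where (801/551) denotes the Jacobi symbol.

1

Reduce the numerator: 801 ≡ 250 (mod 551), so (801/551) = (250/551).
Factor out 2: 250 = 2·125. Since 551 ≡ 7 (mod 8), (2/551) = +1. Now have (125/551).
125 ≡ 1 (mod 4), so quadratic reciprocity gives (125/551) = (551/125). Reduce: 551 ≡ 51 (mod 125). Now have (51/125).
125 ≡ 1 (mod 4), so quadratic reciprocity gives (51/125) = (125/51). Reduce: 125 ≡ 23 (mod 51). Now have (23/51).
Both 23 ≡ 3 and 51 ≡ 3 (mod 4), so reciprocity gives (23/51) = -(51/23). Reduce: 51 ≡ 5 (mod 23). Now have -(5/23).
5 ≡ 1 (mod 4), so quadratic reciprocity gives (5/23) = (23/5). Reduce: 23 ≡ 3 (mod 5). Now have -(3/5).
5 ≡ 1 (mod 4), so quadratic reciprocity gives (3/5) = (5/3). Reduce: 5 ≡ 2 (mod 3). Now have -(2/3).
Factor out 2: 2 = 2. Since 3 ≡ 3 (mod 8), (2/3) = -1. Now have (1/3).
(1/3) = 1. Collecting the sign factors: 1.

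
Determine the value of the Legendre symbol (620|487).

-1

(620|487)
  = (133|487)    [620 ≡ 133 mod 487]
  = (487|133)    [QR: 133 ≡ 1 mod 4, sign kept]
  = (88|133)    [487 ≡ 88 mod 133]
  = -(11|133)    [133 ≡ 5 mod 8 ⇒ (2|133)^3 = -1]
  = -(133|11)    [QR: 133 ≡ 1 mod 4, sign kept]
  = -(1|11)    [133 ≡ 1 mod 11]
  = -1    [(1|11) = 1]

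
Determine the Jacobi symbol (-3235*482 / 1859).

-1

By multiplicativity, (-3235·482 / 1859) = (-3235 / 1859)·(482 / 1859).
First factor (-3235 / 1859):
(-3235 / 1859)
  = (483 / 1859)    [-3235 ≡ 483 mod 1859]
  = -(1859 / 483)    [QR: both ≡ 3 mod 4, sign flips]
  = -(410 / 483)    [1859 ≡ 410 mod 483]
  = (205 / 483)    [483 ≡ 3 mod 8 ⇒ (2 / 483) = -1]
  = (483 / 205)    [QR: 205 ≡ 1 mod 4, sign kept]
  = (73 / 205)    [483 ≡ 73 mod 205]
  = (205 / 73)    [QR: 73 ≡ 1 mod 4, sign kept]
  = (59 / 73)    [205 ≡ 59 mod 73]
  = (73 / 59)    [QR: 73 ≡ 1 mod 4, sign kept]
  = (14 / 59)    [73 ≡ 14 mod 59]
  = -(7 / 59)    [59 ≡ 3 mod 8 ⇒ (2 / 59) = -1]
  = (59 / 7)    [QR: both ≡ 3 mod 4, sign flips]
  = (3 / 7)    [59 ≡ 3 mod 7]
  = -(7 / 3)    [QR: both ≡ 3 mod 4, sign flips]
  = -(1 / 3)    [7 ≡ 1 mod 3]
  = -1    [(1 / 3) = 1]
Second factor (482 / 1859):
(482 / 1859)
  = -(241 / 1859)    [1859 ≡ 3 mod 8 ⇒ (2 / 1859) = -1]
  = -(1859 / 241)    [QR: 241 ≡ 1 mod 4, sign kept]
  = -(172 / 241)    [1859 ≡ 172 mod 241]
  = -(43 / 241)    [241 ≡ 1 mod 8 ⇒ (2 / 241)^2 = +1]
  = -(241 / 43)    [QR: 241 ≡ 1 mod 4, sign kept]
  = -(26 / 43)    [241 ≡ 26 mod 43]
  = (13 / 43)    [43 ≡ 3 mod 8 ⇒ (2 / 43) = -1]
  = (43 / 13)    [QR: 13 ≡ 1 mod 4, sign kept]
  = (4 / 13)    [43 ≡ 4 mod 13]
  = (1 / 13)    [13 ≡ 5 mod 8 ⇒ (2 / 13)^2 = +1]
  = 1    [(1 / 13) = 1]
Product: (-1)·(1) = -1.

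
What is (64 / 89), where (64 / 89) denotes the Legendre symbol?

1

Factor out 2: 64 = 2^6. Since 89 ≡ 1 (mod 8), (2 / 89) = +1, and (2 / 89)^6 = +1. Now have (1 / 89).
(1 / 89) = 1. Collecting the sign factors: 1.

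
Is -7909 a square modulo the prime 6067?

Pull out -1: (-7909/6067) = (-1/6067)·(7909/6067). Since 6067 ≡ 3 (mod 4), (-1/6067) = -1. Now have -(7909/6067).
Reduce the numerator: 7909 ≡ 1842 (mod 6067), so (7909/6067) = (1842/6067).
Factor out 2: 1842 = 2·921. Since 6067 ≡ 3 (mod 8), (2/6067) = -1. Now have (921/6067).
921 ≡ 1 (mod 4), so quadratic reciprocity gives (921/6067) = (6067/921). Reduce: 6067 ≡ 541 (mod 921). Now have (541/921).
541 ≡ 1 (mod 4), so quadratic reciprocity gives (541/921) = (921/541). Reduce: 921 ≡ 380 (mod 541). Now have (380/541).
Factor out 2: 380 = 2^2·95. Since 541 ≡ 5 (mod 8), (2/541) = -1, and (2/541)^2 = +1. Now have (95/541).
541 ≡ 1 (mod 4), so quadratic reciprocity gives (95/541) = (541/95). Reduce: 541 ≡ 66 (mod 95). Now have (66/95).
Factor out 2: 66 = 2·33. Since 95 ≡ 7 (mod 8), (2/95) = +1. Now have (33/95).
33 ≡ 1 (mod 4), so quadratic reciprocity gives (33/95) = (95/33). Reduce: 95 ≡ 29 (mod 33). Now have (29/33).
29 ≡ 1 (mod 4), so quadratic reciprocity gives (29/33) = (33/29). Reduce: 33 ≡ 4 (mod 29). Now have (4/29).
Factor out 2: 4 = 2^2. Since 29 ≡ 5 (mod 8), (2/29) = -1, and (2/29)^2 = +1. Now have (1/29).
(1/29) = 1. Collecting the sign factors: 1.
The Legendre symbol is 1, so x^2 ≡ -7909 (mod 6067) has solution.

yes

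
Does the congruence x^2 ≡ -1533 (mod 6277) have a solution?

no

Reduce the numerator: -1533 ≡ 4744 (mod 6277), so (-1533|6277) = (4744|6277).
Factor out 2: 4744 = 2^3·593. Since 6277 ≡ 5 (mod 8), (2|6277) = -1, and (2|6277)^3 = -1. Now have -(593|6277).
593 ≡ 1 (mod 4), so quadratic reciprocity gives (593|6277) = (6277|593). Reduce: 6277 ≡ 347 (mod 593). Now have -(347|593).
593 ≡ 1 (mod 4), so quadratic reciprocity gives (347|593) = (593|347). Reduce: 593 ≡ 246 (mod 347). Now have -(246|347).
Factor out 2: 246 = 2·123. Since 347 ≡ 3 (mod 8), (2|347) = -1. Now have (123|347).
Both 123 ≡ 3 and 347 ≡ 3 (mod 4), so reciprocity gives (123|347) = -(347|123). Reduce: 347 ≡ 101 (mod 123). Now have -(101|123).
101 ≡ 1 (mod 4), so quadratic reciprocity gives (101|123) = (123|101). Reduce: 123 ≡ 22 (mod 101). Now have -(22|101).
Factor out 2: 22 = 2·11. Since 101 ≡ 5 (mod 8), (2|101) = -1. Now have (11|101).
101 ≡ 1 (mod 4), so quadratic reciprocity gives (11|101) = (101|11). Reduce: 101 ≡ 2 (mod 11). Now have (2|11).
Factor out 2: 2 = 2. Since 11 ≡ 3 (mod 8), (2|11) = -1. Now have -(1|11).
(1|11) = 1. Collecting the sign factors: -1.
The Legendre symbol is -1, so x^2 ≡ -1533 (mod 6277) has no solution.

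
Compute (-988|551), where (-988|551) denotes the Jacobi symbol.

0

(-988|551)
  = (114|551)    [-988 ≡ 114 mod 551]
  = (57|551)    [551 ≡ 7 mod 8 ⇒ (2|551) = +1]
  = (551|57)    [QR: 57 ≡ 1 mod 4, sign kept]
  = (38|57)    [551 ≡ 38 mod 57]
  = (19|57)    [57 ≡ 1 mod 8 ⇒ (2|57) = +1]
  = (57|19)    [QR: 57 ≡ 1 mod 4, sign kept]
  = (0|19)    [57 ≡ 0 mod 19]
  = 0    [numerator 0, gcd > 1]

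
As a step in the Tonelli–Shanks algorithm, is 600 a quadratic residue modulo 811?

yes

Factor out 2: 600 = 2^3·75. Since 811 ≡ 3 (mod 8), (2/811) = -1, and (2/811)^3 = -1. Now have -(75/811).
Both 75 ≡ 3 and 811 ≡ 3 (mod 4), so reciprocity gives (75/811) = -(811/75). Reduce: 811 ≡ 61 (mod 75). Now have (61/75).
61 ≡ 1 (mod 4), so quadratic reciprocity gives (61/75) = (75/61). Reduce: 75 ≡ 14 (mod 61). Now have (14/61).
Factor out 2: 14 = 2·7. Since 61 ≡ 5 (mod 8), (2/61) = -1. Now have -(7/61).
61 ≡ 1 (mod 4), so quadratic reciprocity gives (7/61) = (61/7). Reduce: 61 ≡ 5 (mod 7). Now have -(5/7).
5 ≡ 1 (mod 4), so quadratic reciprocity gives (5/7) = (7/5). Reduce: 7 ≡ 2 (mod 5). Now have -(2/5).
Factor out 2: 2 = 2. Since 5 ≡ 5 (mod 8), (2/5) = -1. Now have (1/5).
(1/5) = 1. Collecting the sign factors: 1.
The Legendre symbol is 1, so x^2 ≡ 600 (mod 811) has solution.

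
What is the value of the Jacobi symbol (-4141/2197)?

Reduce the numerator: -4141 ≡ 253 (mod 2197), so (-4141/2197) = (253/2197).
253 ≡ 1 (mod 4), so quadratic reciprocity gives (253/2197) = (2197/253). Reduce: 2197 ≡ 173 (mod 253). Now have (173/253).
173 ≡ 1 (mod 4), so quadratic reciprocity gives (173/253) = (253/173). Reduce: 253 ≡ 80 (mod 173). Now have (80/173).
Factor out 2: 80 = 2^4·5. Since 173 ≡ 5 (mod 8), (2/173) = -1, and (2/173)^4 = +1. Now have (5/173).
5 ≡ 1 (mod 4), so quadratic reciprocity gives (5/173) = (173/5). Reduce: 173 ≡ 3 (mod 5). Now have (3/5).
5 ≡ 1 (mod 4), so quadratic reciprocity gives (3/5) = (5/3). Reduce: 5 ≡ 2 (mod 3). Now have (2/3).
Factor out 2: 2 = 2. Since 3 ≡ 3 (mod 8), (2/3) = -1. Now have -(1/3).
(1/3) = 1. Collecting the sign factors: -1.

-1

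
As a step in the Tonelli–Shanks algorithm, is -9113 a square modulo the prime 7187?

yes

Pull out -1: (-9113/7187) = (-1/7187)·(9113/7187). Since 7187 ≡ 3 (mod 4), (-1/7187) = -1. Now have -(9113/7187).
Reduce the numerator: 9113 ≡ 1926 (mod 7187), so (9113/7187) = (1926/7187).
Factor out 2: 1926 = 2·963. Since 7187 ≡ 3 (mod 8), (2/7187) = -1. Now have (963/7187).
Both 963 ≡ 3 and 7187 ≡ 3 (mod 4), so reciprocity gives (963/7187) = -(7187/963). Reduce: 7187 ≡ 446 (mod 963). Now have -(446/963).
Factor out 2: 446 = 2·223. Since 963 ≡ 3 (mod 8), (2/963) = -1. Now have (223/963).
Both 223 ≡ 3 and 963 ≡ 3 (mod 4), so reciprocity gives (223/963) = -(963/223). Reduce: 963 ≡ 71 (mod 223). Now have -(71/223).
Both 71 ≡ 3 and 223 ≡ 3 (mod 4), so reciprocity gives (71/223) = -(223/71). Reduce: 223 ≡ 10 (mod 71). Now have (10/71).
Factor out 2: 10 = 2·5. Since 71 ≡ 7 (mod 8), (2/71) = +1. Now have (5/71).
5 ≡ 1 (mod 4), so quadratic reciprocity gives (5/71) = (71/5). Reduce: 71 ≡ 1 (mod 5). Now have (1/5).
(1/5) = 1. Collecting the sign factors: 1.
(-9113/7187) = 1, and 7187 is prime, so -9113 is a quadratic residue mod 7187.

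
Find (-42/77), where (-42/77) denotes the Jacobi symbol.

0

(-42/77)
  = (35/77)    [-42 ≡ 35 mod 77]
  = (77/35)    [QR: 77 ≡ 1 mod 4, sign kept]
  = (7/35)    [77 ≡ 7 mod 35]
  = -(35/7)    [QR: both ≡ 3 mod 4, sign flips]
  = -(0/7)    [35 ≡ 0 mod 7]
  = 0    [numerator 0, gcd > 1]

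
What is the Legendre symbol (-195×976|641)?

1

By multiplicativity, (-195·976|641) = (-195|641)·(976|641).
First factor (-195|641):
Reduce the numerator: -195 ≡ 446 (mod 641), so (-195|641) = (446|641).
Factor out 2: 446 = 2·223. Since 641 ≡ 1 (mod 8), (2|641) = +1. Now have (223|641).
641 ≡ 1 (mod 4), so quadratic reciprocity gives (223|641) = (641|223). Reduce: 641 ≡ 195 (mod 223). Now have (195|223).
Both 195 ≡ 3 and 223 ≡ 3 (mod 4), so reciprocity gives (195|223) = -(223|195). Reduce: 223 ≡ 28 (mod 195). Now have -(28|195).
Factor out 2: 28 = 2^2·7. Since 195 ≡ 3 (mod 8), (2|195) = -1, and (2|195)^2 = +1. Now have -(7|195).
Both 7 ≡ 3 and 195 ≡ 3 (mod 4), so reciprocity gives (7|195) = -(195|7). Reduce: 195 ≡ 6 (mod 7). Now have (6|7).
Factor out 2: 6 = 2·3. Since 7 ≡ 7 (mod 8), (2|7) = +1. Now have (3|7).
Both 3 ≡ 3 and 7 ≡ 3 (mod 4), so reciprocity gives (3|7) = -(7|3). Reduce: 7 ≡ 1 (mod 3). Now have -(1|3).
(1|3) = 1. Collecting the sign factors: -1.
Second factor (976|641):
Reduce the numerator: 976 ≡ 335 (mod 641), so (976|641) = (335|641).
641 ≡ 1 (mod 4), so quadratic reciprocity gives (335|641) = (641|335). Reduce: 641 ≡ 306 (mod 335). Now have (306|335).
Factor out 2: 306 = 2·153. Since 335 ≡ 7 (mod 8), (2|335) = +1. Now have (153|335).
153 ≡ 1 (mod 4), so quadratic reciprocity gives (153|335) = (335|153). Reduce: 335 ≡ 29 (mod 153). Now have (29|153).
29 ≡ 1 (mod 4), so quadratic reciprocity gives (29|153) = (153|29). Reduce: 153 ≡ 8 (mod 29). Now have (8|29).
Factor out 2: 8 = 2^3. Since 29 ≡ 5 (mod 8), (2|29) = -1, and (2|29)^3 = -1. Now have -(1|29).
(1|29) = 1. Collecting the sign factors: -1.
Product: (-1)·(-1) = 1.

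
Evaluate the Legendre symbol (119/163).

1

(119/163)
  = -(163/119)    [QR: both ≡ 3 mod 4, sign flips]
  = -(44/119)    [163 ≡ 44 mod 119]
  = -(11/119)    [119 ≡ 7 mod 8 ⇒ (2/119)^2 = +1]
  = (119/11)    [QR: both ≡ 3 mod 4, sign flips]
  = (9/11)    [119 ≡ 9 mod 11]
  = (11/9)    [QR: 9 ≡ 1 mod 4, sign kept]
  = (2/9)    [11 ≡ 2 mod 9]
  = (1/9)    [9 ≡ 1 mod 8 ⇒ (2/9) = +1]
  = 1    [(1/9) = 1]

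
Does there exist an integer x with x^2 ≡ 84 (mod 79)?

yes

Reduce the numerator: 84 ≡ 5 (mod 79), so (84/79) = (5/79).
5 ≡ 1 (mod 4), so quadratic reciprocity gives (5/79) = (79/5). Reduce: 79 ≡ 4 (mod 5). Now have (4/5).
Factor out 2: 4 = 2^2. Since 5 ≡ 5 (mod 8), (2/5) = -1, and (2/5)^2 = +1. Now have (1/5).
(1/5) = 1. Collecting the sign factors: 1.
The Legendre symbol is 1, so x^2 ≡ 84 (mod 79) has solution.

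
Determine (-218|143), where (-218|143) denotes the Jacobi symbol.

(-218|143)
  = -(218|143)    [143 ≡ 3 mod 4 ⇒ (-1|143) = -1]
  = -(75|143)    [218 ≡ 75 mod 143]
  = (143|75)    [QR: both ≡ 3 mod 4, sign flips]
  = (68|75)    [143 ≡ 68 mod 75]
  = (17|75)    [75 ≡ 3 mod 8 ⇒ (2|75)^2 = +1]
  = (75|17)    [QR: 17 ≡ 1 mod 4, sign kept]
  = (7|17)    [75 ≡ 7 mod 17]
  = (17|7)    [QR: 17 ≡ 1 mod 4, sign kept]
  = (3|7)    [17 ≡ 3 mod 7]
  = -(7|3)    [QR: both ≡ 3 mod 4, sign flips]
  = -(1|3)    [7 ≡ 1 mod 3]
  = -1    [(1|3) = 1]

-1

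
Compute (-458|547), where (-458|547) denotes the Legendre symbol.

-1

Pull out -1: (-458|547) = (-1|547)·(458|547). Since 547 ≡ 3 (mod 4), (-1|547) = -1. Now have -(458|547).
Factor out 2: 458 = 2·229. Since 547 ≡ 3 (mod 8), (2|547) = -1. Now have (229|547).
229 ≡ 1 (mod 4), so quadratic reciprocity gives (229|547) = (547|229). Reduce: 547 ≡ 89 (mod 229). Now have (89|229).
89 ≡ 1 (mod 4), so quadratic reciprocity gives (89|229) = (229|89). Reduce: 229 ≡ 51 (mod 89). Now have (51|89).
89 ≡ 1 (mod 4), so quadratic reciprocity gives (51|89) = (89|51). Reduce: 89 ≡ 38 (mod 51). Now have (38|51).
Factor out 2: 38 = 2·19. Since 51 ≡ 3 (mod 8), (2|51) = -1. Now have -(19|51).
Both 19 ≡ 3 and 51 ≡ 3 (mod 4), so reciprocity gives (19|51) = -(51|19). Reduce: 51 ≡ 13 (mod 19). Now have (13|19).
13 ≡ 1 (mod 4), so quadratic reciprocity gives (13|19) = (19|13). Reduce: 19 ≡ 6 (mod 13). Now have (6|13).
Factor out 2: 6 = 2·3. Since 13 ≡ 5 (mod 8), (2|13) = -1. Now have -(3|13).
13 ≡ 1 (mod 4), so quadratic reciprocity gives (3|13) = (13|3). Reduce: 13 ≡ 1 (mod 3). Now have -(1|3).
(1|3) = 1. Collecting the sign factors: -1.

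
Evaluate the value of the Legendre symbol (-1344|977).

-1

Reduce the numerator: -1344 ≡ 610 (mod 977), so (-1344|977) = (610|977).
Factor out 2: 610 = 2·305. Since 977 ≡ 1 (mod 8), (2|977) = +1. Now have (305|977).
305 ≡ 1 (mod 4), so quadratic reciprocity gives (305|977) = (977|305). Reduce: 977 ≡ 62 (mod 305). Now have (62|305).
Factor out 2: 62 = 2·31. Since 305 ≡ 1 (mod 8), (2|305) = +1. Now have (31|305).
305 ≡ 1 (mod 4), so quadratic reciprocity gives (31|305) = (305|31). Reduce: 305 ≡ 26 (mod 31). Now have (26|31).
Factor out 2: 26 = 2·13. Since 31 ≡ 7 (mod 8), (2|31) = +1. Now have (13|31).
13 ≡ 1 (mod 4), so quadratic reciprocity gives (13|31) = (31|13). Reduce: 31 ≡ 5 (mod 13). Now have (5|13).
5 ≡ 1 (mod 4), so quadratic reciprocity gives (5|13) = (13|5). Reduce: 13 ≡ 3 (mod 5). Now have (3|5).
5 ≡ 1 (mod 4), so quadratic reciprocity gives (3|5) = (5|3). Reduce: 5 ≡ 2 (mod 3). Now have (2|3).
Factor out 2: 2 = 2. Since 3 ≡ 3 (mod 8), (2|3) = -1. Now have -(1|3).
(1|3) = 1. Collecting the sign factors: -1.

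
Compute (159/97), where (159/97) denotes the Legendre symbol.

Reduce the numerator: 159 ≡ 62 (mod 97), so (159/97) = (62/97).
Factor out 2: 62 = 2·31. Since 97 ≡ 1 (mod 8), (2/97) = +1. Now have (31/97).
97 ≡ 1 (mod 4), so quadratic reciprocity gives (31/97) = (97/31). Reduce: 97 ≡ 4 (mod 31). Now have (4/31).
Factor out 2: 4 = 2^2. Since 31 ≡ 7 (mod 8), (2/31) = +1, and (2/31)^2 = +1. Now have (1/31).
(1/31) = 1. Collecting the sign factors: 1.

1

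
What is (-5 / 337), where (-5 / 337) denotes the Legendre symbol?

-1

(-5 / 337)
  = (5 / 337)    [337 ≡ 1 mod 4 ⇒ (-1 / 337) = +1]
  = (337 / 5)    [QR: 5 ≡ 1 mod 4, sign kept]
  = (2 / 5)    [337 ≡ 2 mod 5]
  = -(1 / 5)    [5 ≡ 5 mod 8 ⇒ (2 / 5) = -1]
  = -1    [(1 / 5) = 1]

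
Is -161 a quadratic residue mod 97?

Reduce the numerator: -161 ≡ 33 (mod 97), so (-161|97) = (33|97).
33 ≡ 1 (mod 4), so quadratic reciprocity gives (33|97) = (97|33). Reduce: 97 ≡ 31 (mod 33). Now have (31|33).
33 ≡ 1 (mod 4), so quadratic reciprocity gives (31|33) = (33|31). Reduce: 33 ≡ 2 (mod 31). Now have (2|31).
Factor out 2: 2 = 2. Since 31 ≡ 7 (mod 8), (2|31) = +1. Now have (1|31).
(1|31) = 1. Collecting the sign factors: 1.
(-161|97) = 1, and 97 is prime, so -161 is a quadratic residue mod 97.

yes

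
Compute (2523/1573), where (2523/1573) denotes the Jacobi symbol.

1

(2523/1573)
  = (950/1573)    [2523 ≡ 950 mod 1573]
  = -(475/1573)    [1573 ≡ 5 mod 8 ⇒ (2/1573) = -1]
  = -(1573/475)    [QR: 1573 ≡ 1 mod 4, sign kept]
  = -(148/475)    [1573 ≡ 148 mod 475]
  = -(37/475)    [475 ≡ 3 mod 8 ⇒ (2/475)^2 = +1]
  = -(475/37)    [QR: 37 ≡ 1 mod 4, sign kept]
  = -(31/37)    [475 ≡ 31 mod 37]
  = -(37/31)    [QR: 37 ≡ 1 mod 4, sign kept]
  = -(6/31)    [37 ≡ 6 mod 31]
  = -(3/31)    [31 ≡ 7 mod 8 ⇒ (2/31) = +1]
  = (31/3)    [QR: both ≡ 3 mod 4, sign flips]
  = (1/3)    [31 ≡ 1 mod 3]
  = 1    [(1/3) = 1]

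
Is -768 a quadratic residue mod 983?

no

(-768/983)
  = (215/983)    [-768 ≡ 215 mod 983]
  = -(983/215)    [QR: both ≡ 3 mod 4, sign flips]
  = -(123/215)    [983 ≡ 123 mod 215]
  = (215/123)    [QR: both ≡ 3 mod 4, sign flips]
  = (92/123)    [215 ≡ 92 mod 123]
  = (23/123)    [123 ≡ 3 mod 8 ⇒ (2/123)^2 = +1]
  = -(123/23)    [QR: both ≡ 3 mod 4, sign flips]
  = -(8/23)    [123 ≡ 8 mod 23]
  = -(1/23)    [23 ≡ 7 mod 8 ⇒ (2/23)^3 = +1]
  = -1    [(1/23) = 1]
(-768/983) = -1, and 983 is prime, so -768 is not a quadratic residue mod 983.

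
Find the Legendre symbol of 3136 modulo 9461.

Factor out 2: 3136 = 2^6·49. Since 9461 ≡ 5 (mod 8), (2/9461) = -1, and (2/9461)^6 = +1. Now have (49/9461).
49 ≡ 1 (mod 4), so quadratic reciprocity gives (49/9461) = (9461/49). Reduce: 9461 ≡ 4 (mod 49). Now have (4/49).
Factor out 2: 4 = 2^2. Since 49 ≡ 1 (mod 8), (2/49) = +1, and (2/49)^2 = +1. Now have (1/49).
(1/49) = 1. Collecting the sign factors: 1.

1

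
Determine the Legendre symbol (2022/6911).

(2022/6911)
  = (1011/6911)    [6911 ≡ 7 mod 8 ⇒ (2/6911) = +1]
  = -(6911/1011)    [QR: both ≡ 3 mod 4, sign flips]
  = -(845/1011)    [6911 ≡ 845 mod 1011]
  = -(1011/845)    [QR: 845 ≡ 1 mod 4, sign kept]
  = -(166/845)    [1011 ≡ 166 mod 845]
  = (83/845)    [845 ≡ 5 mod 8 ⇒ (2/845) = -1]
  = (845/83)    [QR: 845 ≡ 1 mod 4, sign kept]
  = (15/83)    [845 ≡ 15 mod 83]
  = -(83/15)    [QR: both ≡ 3 mod 4, sign flips]
  = -(8/15)    [83 ≡ 8 mod 15]
  = -(1/15)    [15 ≡ 7 mod 8 ⇒ (2/15)^3 = +1]
  = -1    [(1/15) = 1]

-1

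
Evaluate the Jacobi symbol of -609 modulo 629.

(-609 / 629)
  = (609 / 629)    [629 ≡ 1 mod 4 ⇒ (-1 / 629) = +1]
  = (629 / 609)    [QR: 609 ≡ 1 mod 4, sign kept]
  = (20 / 609)    [629 ≡ 20 mod 609]
  = (5 / 609)    [609 ≡ 1 mod 8 ⇒ (2 / 609)^2 = +1]
  = (609 / 5)    [QR: 5 ≡ 1 mod 4, sign kept]
  = (4 / 5)    [609 ≡ 4 mod 5]
  = (1 / 5)    [5 ≡ 5 mod 8 ⇒ (2 / 5)^2 = +1]
  = 1    [(1 / 5) = 1]

1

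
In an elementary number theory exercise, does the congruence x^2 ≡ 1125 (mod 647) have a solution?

Reduce the numerator: 1125 ≡ 478 (mod 647), so (1125/647) = (478/647).
Factor out 2: 478 = 2·239. Since 647 ≡ 7 (mod 8), (2/647) = +1. Now have (239/647).
Both 239 ≡ 3 and 647 ≡ 3 (mod 4), so reciprocity gives (239/647) = -(647/239). Reduce: 647 ≡ 169 (mod 239). Now have -(169/239).
169 ≡ 1 (mod 4), so quadratic reciprocity gives (169/239) = (239/169). Reduce: 239 ≡ 70 (mod 169). Now have -(70/169).
Factor out 2: 70 = 2·35. Since 169 ≡ 1 (mod 8), (2/169) = +1. Now have -(35/169).
169 ≡ 1 (mod 4), so quadratic reciprocity gives (35/169) = (169/35). Reduce: 169 ≡ 29 (mod 35). Now have -(29/35).
29 ≡ 1 (mod 4), so quadratic reciprocity gives (29/35) = (35/29). Reduce: 35 ≡ 6 (mod 29). Now have -(6/29).
Factor out 2: 6 = 2·3. Since 29 ≡ 5 (mod 8), (2/29) = -1. Now have (3/29).
29 ≡ 1 (mod 4), so quadratic reciprocity gives (3/29) = (29/3). Reduce: 29 ≡ 2 (mod 3). Now have (2/3).
Factor out 2: 2 = 2. Since 3 ≡ 3 (mod 8), (2/3) = -1. Now have -(1/3).
(1/3) = 1. Collecting the sign factors: -1.
The Legendre symbol is -1, so x^2 ≡ 1125 (mod 647) has no solution.

no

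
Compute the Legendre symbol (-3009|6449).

(-3009|6449)
  = (3440|6449)    [-3009 ≡ 3440 mod 6449]
  = (215|6449)    [6449 ≡ 1 mod 8 ⇒ (2|6449)^4 = +1]
  = (6449|215)    [QR: 6449 ≡ 1 mod 4, sign kept]
  = (214|215)    [6449 ≡ 214 mod 215]
  = (107|215)    [215 ≡ 7 mod 8 ⇒ (2|215) = +1]
  = -(215|107)    [QR: both ≡ 3 mod 4, sign flips]
  = -(1|107)    [215 ≡ 1 mod 107]
  = -1    [(1|107) = 1]

-1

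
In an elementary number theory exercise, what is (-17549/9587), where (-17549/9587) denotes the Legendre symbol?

(-17549/9587)
  = -(17549/9587)    [9587 ≡ 3 mod 4 ⇒ (-1/9587) = -1]
  = -(7962/9587)    [17549 ≡ 7962 mod 9587]
  = (3981/9587)    [9587 ≡ 3 mod 8 ⇒ (2/9587) = -1]
  = (9587/3981)    [QR: 3981 ≡ 1 mod 4, sign kept]
  = (1625/3981)    [9587 ≡ 1625 mod 3981]
  = (3981/1625)    [QR: 1625 ≡ 1 mod 4, sign kept]
  = (731/1625)    [3981 ≡ 731 mod 1625]
  = (1625/731)    [QR: 1625 ≡ 1 mod 4, sign kept]
  = (163/731)    [1625 ≡ 163 mod 731]
  = -(731/163)    [QR: both ≡ 3 mod 4, sign flips]
  = -(79/163)    [731 ≡ 79 mod 163]
  = (163/79)    [QR: both ≡ 3 mod 4, sign flips]
  = (5/79)    [163 ≡ 5 mod 79]
  = (79/5)    [QR: 5 ≡ 1 mod 4, sign kept]
  = (4/5)    [79 ≡ 4 mod 5]
  = (1/5)    [5 ≡ 5 mod 8 ⇒ (2/5)^2 = +1]
  = 1    [(1/5) = 1]

1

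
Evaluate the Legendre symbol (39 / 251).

1

Both 39 ≡ 3 and 251 ≡ 3 (mod 4), so reciprocity gives (39 / 251) = -(251 / 39). Reduce: 251 ≡ 17 (mod 39). Now have -(17 / 39).
17 ≡ 1 (mod 4), so quadratic reciprocity gives (17 / 39) = (39 / 17). Reduce: 39 ≡ 5 (mod 17). Now have -(5 / 17).
5 ≡ 1 (mod 4), so quadratic reciprocity gives (5 / 17) = (17 / 5). Reduce: 17 ≡ 2 (mod 5). Now have -(2 / 5).
Factor out 2: 2 = 2. Since 5 ≡ 5 (mod 8), (2 / 5) = -1. Now have (1 / 5).
(1 / 5) = 1. Collecting the sign factors: 1.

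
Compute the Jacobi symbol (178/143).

(178/143)
  = (35/143)    [178 ≡ 35 mod 143]
  = -(143/35)    [QR: both ≡ 3 mod 4, sign flips]
  = -(3/35)    [143 ≡ 3 mod 35]
  = (35/3)    [QR: both ≡ 3 mod 4, sign flips]
  = (2/3)    [35 ≡ 2 mod 3]
  = -(1/3)    [3 ≡ 3 mod 8 ⇒ (2/3) = -1]
  = -1    [(1/3) = 1]

-1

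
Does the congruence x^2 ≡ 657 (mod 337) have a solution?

Reduce the numerator: 657 ≡ 320 (mod 337), so (657/337) = (320/337).
Factor out 2: 320 = 2^6·5. Since 337 ≡ 1 (mod 8), (2/337) = +1, and (2/337)^6 = +1. Now have (5/337).
5 ≡ 1 (mod 4), so quadratic reciprocity gives (5/337) = (337/5). Reduce: 337 ≡ 2 (mod 5). Now have (2/5).
Factor out 2: 2 = 2. Since 5 ≡ 5 (mod 8), (2/5) = -1. Now have -(1/5).
(1/5) = 1. Collecting the sign factors: -1.
(657/337) = -1, and 337 is prime, so 657 is not a quadratic residue mod 337.

no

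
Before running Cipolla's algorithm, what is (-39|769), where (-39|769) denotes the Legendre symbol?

-1

Reduce the numerator: -39 ≡ 730 (mod 769), so (-39|769) = (730|769).
Factor out 2: 730 = 2·365. Since 769 ≡ 1 (mod 8), (2|769) = +1. Now have (365|769).
365 ≡ 1 (mod 4), so quadratic reciprocity gives (365|769) = (769|365). Reduce: 769 ≡ 39 (mod 365). Now have (39|365).
365 ≡ 1 (mod 4), so quadratic reciprocity gives (39|365) = (365|39). Reduce: 365 ≡ 14 (mod 39). Now have (14|39).
Factor out 2: 14 = 2·7. Since 39 ≡ 7 (mod 8), (2|39) = +1. Now have (7|39).
Both 7 ≡ 3 and 39 ≡ 3 (mod 4), so reciprocity gives (7|39) = -(39|7). Reduce: 39 ≡ 4 (mod 7). Now have -(4|7).
Factor out 2: 4 = 2^2. Since 7 ≡ 7 (mod 8), (2|7) = +1, and (2|7)^2 = +1. Now have -(1|7).
(1|7) = 1. Collecting the sign factors: -1.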